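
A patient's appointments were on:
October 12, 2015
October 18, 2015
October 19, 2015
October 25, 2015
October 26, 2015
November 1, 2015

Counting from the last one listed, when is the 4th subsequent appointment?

The gap pattern 6, 1, 6, 1, 6 repeats every 2 events.
These are the Mondays and Sundays of each week.
Next Monday: November 2, 2015.
Next Sunday: November 8, 2015.
Next Monday: November 9, 2015.
The following Sunday is November 15, 2015.

November 15, 2015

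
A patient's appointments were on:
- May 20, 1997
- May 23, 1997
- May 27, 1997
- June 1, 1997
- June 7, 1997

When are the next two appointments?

June 14, 1997; June 22, 1997

Intervals are 3, 4, 5, 6 days — an arithmetic progression with common difference 1.
Next gap: 7 days. June 7, 1997 + 7 days = June 14, 1997.
Next gap: 8 days. June 14, 1997 + 8 days = June 22, 1997.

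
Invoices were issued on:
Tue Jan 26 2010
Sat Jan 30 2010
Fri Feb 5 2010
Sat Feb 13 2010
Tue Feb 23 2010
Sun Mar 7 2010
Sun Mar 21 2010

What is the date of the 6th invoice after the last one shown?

Intervals are 4, 6, 8, 10, 12, 14 days — an arithmetic progression with common difference 2.
Next gap: 16 days. Sun Mar 21 2010 + 16 days = Tue Apr 6 2010.
Next gap: 18 days. Tue Apr 6 2010 + 18 days = Sat Apr 24 2010.
Next gap: 20 days. Sat Apr 24 2010 + 20 days = Fri May 14 2010.
Next gap: 22 days. Fri May 14 2010 + 22 days = Sat Jun 5 2010.
Next gap: 24 days. Sat Jun 5 2010 + 24 days = Tue Jun 29 2010.
Next gap: 26 days. Tue Jun 29 2010 + 26 days = Sun Jul 25 2010.

Sun Jul 25 2010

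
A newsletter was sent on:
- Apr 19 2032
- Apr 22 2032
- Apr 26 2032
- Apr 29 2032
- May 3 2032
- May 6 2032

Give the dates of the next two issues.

May 10 2032, May 13 2032

Every event lands on a Monday or Thursday (gaps cycle 3, 4, 3, 4, 3).
So the schedule is: every Monday and Thursday.
The following Monday is May 10 2032.
Next Thursday: May 13 2032.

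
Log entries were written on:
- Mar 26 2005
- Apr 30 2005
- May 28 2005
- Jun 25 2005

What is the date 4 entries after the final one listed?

Every date is a Saturday; gaps 35, 28, 28 days.
Each is the last Saturday of its month (at least one falls on the 29th or later, ruling out '4th Saturday').
July 2005 ends with Saturday Jul 30 2005.
Last Saturday of August 2005: Aug 27 2005.
Last Saturday of September 2005: Sep 24 2005.
Last Saturday of October 2005: Oct 29 2005.

Oct 29 2005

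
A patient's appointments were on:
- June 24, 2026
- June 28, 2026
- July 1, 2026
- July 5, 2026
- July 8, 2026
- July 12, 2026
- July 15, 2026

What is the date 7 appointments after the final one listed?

August 9, 2026

The gap pattern 4, 3, 4, 3, 4, 3 repeats every 2 events.
These are the Wednesdays and Sundays of each week.
The following Sunday is July 19, 2026.
Next Wednesday: July 22, 2026.
The following Sunday is July 26, 2026.
The following Wednesday is July 29, 2026.
The following Sunday is August 2, 2026.
The following Wednesday is August 5, 2026.
The following Sunday is August 9, 2026.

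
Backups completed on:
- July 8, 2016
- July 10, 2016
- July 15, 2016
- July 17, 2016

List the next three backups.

Gaps: 2, 5, 2 days — not constant, but cyclic with period 2.
The events fall on every Friday and Sunday.
Next Friday: July 22, 2016.
The following Sunday is July 24, 2016.
The following Friday is July 29, 2016.

July 22, 2016; July 24, 2016; July 29, 2016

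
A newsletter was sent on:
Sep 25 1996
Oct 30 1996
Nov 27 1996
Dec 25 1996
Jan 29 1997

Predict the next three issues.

Feb 26 1997, Mar 26 1997, Apr 30 1997

These are Wednesdays with 35, 28, 28, 35-day gaps.
Each is the final Wednesday of its month — Oct 30 1996 is past the 28th, so '4th Wednesday' doesn't fit.
Last Wednesday of February 1997: Feb 26 1997.
March 1997 ends with Wednesday Mar 26 1997.
Last Wednesday of April 1997: Apr 30 1997.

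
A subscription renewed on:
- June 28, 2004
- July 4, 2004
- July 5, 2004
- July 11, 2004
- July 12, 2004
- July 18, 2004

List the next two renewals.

The gap pattern 6, 1, 6, 1, 6 repeats every 2 events.
These are the Mondays and Sundays of each week.
The following Monday is July 19, 2004.
The following Sunday is July 25, 2004.

July 19, 2004; July 25, 2004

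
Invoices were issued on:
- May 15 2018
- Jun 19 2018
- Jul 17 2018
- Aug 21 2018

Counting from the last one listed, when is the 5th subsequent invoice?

Jan 15 2019

Gaps: 35, 28, 35 days — a mix of 28 and 35. Every date is a Tuesday.
Each is the 3rd Tuesday of its month.
3rd Tuesday of September 2018: Sep 18 2018.
October 2018 — 3rd Tuesday is Oct 16 2018.
November 2018 — 3rd Tuesday is Nov 20 2018.
December 2018 — 3rd Tuesday is Dec 18 2018.
January 2019 — 3rd Tuesday is Jan 15 2019.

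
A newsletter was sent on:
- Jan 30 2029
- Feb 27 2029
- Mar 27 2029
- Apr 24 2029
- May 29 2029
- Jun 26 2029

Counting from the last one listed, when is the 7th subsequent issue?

All Tuesdays; the gaps (28, 28, 28, 35, 28) vary with month length.
This is the last Tuesday of each month.
July 2029 ends with Tuesday Jul 31 2029.
Last Tuesday of August 2029: Aug 28 2029.
Last Tuesday of September 2029: Sep 25 2029.
Last Tuesday of October 2029: Oct 30 2029.
November 2029 ends with Tuesday Nov 27 2029.
Last Tuesday of December 2029: Dec 25 2029.
Last Tuesday of January 2030: Jan 29 2030.

Jan 29 2030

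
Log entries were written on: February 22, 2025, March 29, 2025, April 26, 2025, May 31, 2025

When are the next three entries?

These are Saturdays with 35, 28, 35-day gaps.
Each is the final Saturday of its month — March 29, 2025 is past the 28th, so '4th Saturday' doesn't fit.
June 2025 ends with Saturday June 28, 2025.
July 2025 ends with Saturday July 26, 2025.
Last Saturday of August 2025: August 30, 2025.

June 28, 2025; July 26, 2025; August 30, 2025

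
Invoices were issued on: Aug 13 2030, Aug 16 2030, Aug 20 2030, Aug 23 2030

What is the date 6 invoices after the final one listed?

Sep 13 2030

Every event lands on a Tuesday or Friday (gaps cycle 3, 4, 3).
So the schedule is: every Tuesday and Friday.
Next Tuesday: Aug 27 2030.
The following Friday is Aug 30 2030.
The following Tuesday is Sep 3 2030.
The following Friday is Sep 6 2030.
Next Tuesday: Sep 10 2030.
Next Friday: Sep 13 2030.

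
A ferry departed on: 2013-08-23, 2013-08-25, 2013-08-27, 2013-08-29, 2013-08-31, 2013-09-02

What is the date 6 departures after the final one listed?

Every event comes 2 days after the last (2, 2, 2, 2, 2).
2013-09-02 + 2 days = 2013-09-04.
2013-09-04 + 2 days = 2013-09-06.
2013-09-06 + 2 days = 2013-09-08.
2013-09-08 + 2 days = 2013-09-10.
2013-09-10 + 2 days = 2013-09-12.
2013-09-12 + 2 days = 2013-09-14.

2013-09-14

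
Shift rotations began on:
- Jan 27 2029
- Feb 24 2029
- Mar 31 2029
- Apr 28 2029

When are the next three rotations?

May 26 2029, Jun 30 2029, Jul 28 2029

These are Saturdays with 28, 35, 28-day gaps.
Each is the final Saturday of its month — Mar 31 2029 is past the 28th, so '4th Saturday' doesn't fit.
Last Saturday of May 2029: May 26 2029.
Last Saturday of June 2029: Jun 30 2029.
July 2029 ends with Saturday Jul 28 2029.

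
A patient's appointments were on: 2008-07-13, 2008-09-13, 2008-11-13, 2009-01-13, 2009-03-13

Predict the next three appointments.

Each date is the 13th; the gaps (62, 61, 61, 59) track the month lengths.
The rule is the 13th of every 2 months.
May 2009: 2009-05-13.
Next: July 2009 → 2009-07-13.
September 2009: 2009-09-13.

2009-05-13, 2009-07-13, 2009-09-13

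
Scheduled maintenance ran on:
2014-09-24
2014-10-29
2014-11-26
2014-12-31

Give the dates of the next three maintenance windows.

All Wednesdays; the gaps (35, 28, 35) vary with month length.
This is the last Wednesday of each month.
January 2015 ends with Wednesday 2015-01-28.
Last Wednesday of February 2015: 2015-02-25.
Last Wednesday of March 2015: 2015-03-25.

2015-01-28, 2015-02-25, 2015-03-25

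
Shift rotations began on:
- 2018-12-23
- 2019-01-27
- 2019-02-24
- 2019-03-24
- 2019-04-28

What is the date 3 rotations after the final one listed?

All dates are Sundays, 35, 28, 28, 35 days apart.
Specifically, the 4th Sunday of each month.
4th Sunday of May 2019: 2019-05-26.
4th Sunday of June 2019: 2019-06-23.
July 2019 — 4th Sunday is 2019-07-28.

2019-07-28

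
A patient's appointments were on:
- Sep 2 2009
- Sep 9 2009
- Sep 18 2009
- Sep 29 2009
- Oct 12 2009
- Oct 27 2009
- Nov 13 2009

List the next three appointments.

Dec 2 2009, Dec 23 2009, Jan 15 2010

Gaps: 7, 9, 11, 13, 15, 17 days — each gap is 2 larger than the previous one.
Next gap: 19 days. Nov 13 2009 + 19 days = Dec 2 2009.
Next gap: 21 days. Dec 2 2009 + 21 days = Dec 23 2009.
Next gap: 23 days. Dec 23 2009 + 23 days = Jan 15 2010.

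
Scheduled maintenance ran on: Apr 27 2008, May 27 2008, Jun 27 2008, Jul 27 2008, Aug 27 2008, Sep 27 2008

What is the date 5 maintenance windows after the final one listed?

Feb 27 2009

The day-of-month is always 27 (30, 31, 30, 31, 31 days between events).
So this recurs on the 27th of each month.
October 2008: Oct 27 2008.
November 2008: Nov 27 2008.
December 2008: Dec 27 2008.
Next: January 2009 → Jan 27 2009.
Next: February 2009 → Feb 27 2009.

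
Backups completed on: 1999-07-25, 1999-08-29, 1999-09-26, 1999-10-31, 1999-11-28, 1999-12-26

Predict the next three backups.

2000-01-30, 2000-02-27, 2000-03-26

Every date is a Sunday; gaps 35, 28, 35, 28, 28 days.
Each is the last Sunday of its month (at least one falls on the 29th or later, ruling out '4th Sunday').
Last Sunday of January 2000: 2000-01-30.
February 2000 ends with Sunday 2000-02-27.
Last Sunday of March 2000: 2000-03-26.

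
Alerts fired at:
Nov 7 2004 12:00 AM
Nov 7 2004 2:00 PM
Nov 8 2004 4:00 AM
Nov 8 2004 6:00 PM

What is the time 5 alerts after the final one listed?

Nov 11 2004 4:00 PM

Gaps: 14, 14, 14 hours — each event is 14 hours after the previous one.
Nov 8 2004 6:00 PM + 14 h = Nov 9 2004 8:00 AM.
Nov 9 2004 8:00 AM + 14 h = Nov 9 2004 10:00 PM.
Nov 9 2004 10:00 PM + 14 h = Nov 10 2004 12:00 PM.
Nov 10 2004 12:00 PM + 14 h = Nov 11 2004 2:00 AM.
Nov 11 2004 2:00 AM + 14 h = Nov 11 2004 4:00 PM.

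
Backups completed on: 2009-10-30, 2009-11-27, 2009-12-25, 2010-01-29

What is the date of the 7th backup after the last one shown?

2010-08-27

Every date is a Friday; gaps 28, 28, 35 days.
Each is the last Friday of its month (at least one falls on the 29th or later, ruling out '4th Friday').
February 2010 ends with Friday 2010-02-26.
Last Friday of March 2010: 2010-03-26.
Last Friday of April 2010: 2010-04-30.
May 2010 ends with Friday 2010-05-28.
Last Friday of June 2010: 2010-06-25.
July 2010 ends with Friday 2010-07-30.
Last Friday of August 2010: 2010-08-27.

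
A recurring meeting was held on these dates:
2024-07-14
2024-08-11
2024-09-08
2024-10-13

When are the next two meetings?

All dates are Sundays, 28, 28, 35 days apart.
Specifically, the 2nd Sunday of each month.
November 2024 — 2nd Sunday is 2024-11-10.
2nd Sunday of December 2024: 2024-12-08.

2024-11-10, 2024-12-08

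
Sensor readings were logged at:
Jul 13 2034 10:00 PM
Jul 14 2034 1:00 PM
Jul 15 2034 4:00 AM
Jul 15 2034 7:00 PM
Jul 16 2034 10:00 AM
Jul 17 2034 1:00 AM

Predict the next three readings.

Spacing: 15, 15, 15, 15, 15 h — constant 15 h.
Jul 17 2034 1:00 AM + 15 h = Jul 17 2034 4:00 PM.
Jul 17 2034 4:00 PM + 15 h = Jul 18 2034 7:00 AM.
Jul 18 2034 7:00 AM + 15 h = Jul 18 2034 10:00 PM.

Jul 17 2034 4:00 PM, Jul 18 2034 7:00 AM, Jul 18 2034 10:00 PM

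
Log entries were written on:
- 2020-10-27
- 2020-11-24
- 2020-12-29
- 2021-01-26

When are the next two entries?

2021-02-23, 2021-03-30

These are Tuesdays with 28, 35, 28-day gaps.
Each is the final Tuesday of its month — 2020-12-29 is past the 28th, so '4th Tuesday' doesn't fit.
Last Tuesday of February 2021: 2021-02-23.
March 2021 ends with Tuesday 2021-03-30.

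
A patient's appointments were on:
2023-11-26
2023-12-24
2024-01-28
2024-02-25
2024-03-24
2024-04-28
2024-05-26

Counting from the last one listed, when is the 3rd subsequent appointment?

Gaps: 28, 35, 28, 28, 35, 28 days — a mix of 28 and 35. Every date is a Sunday.
Each is the 4th Sunday of its month.
June 2024 — 4th Sunday is 2024-06-23.
July 2024 — 4th Sunday is 2024-07-28.
August 2024 — 4th Sunday is 2024-08-25.

2024-08-25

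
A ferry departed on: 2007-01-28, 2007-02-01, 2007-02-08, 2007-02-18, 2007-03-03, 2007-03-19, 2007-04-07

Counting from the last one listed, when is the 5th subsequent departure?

2007-08-25

Intervals are 4, 7, 10, 13, 16, 19 days — an arithmetic progression with common difference 3.
Next gap: 22 days. 2007-04-07 + 22 days = 2007-04-29.
Next gap: 25 days. 2007-04-29 + 25 days = 2007-05-24.
Next gap: 28 days. 2007-05-24 + 28 days = 2007-06-21.
Next gap: 31 days. 2007-06-21 + 31 days = 2007-07-22.
Next gap: 34 days. 2007-07-22 + 34 days = 2007-08-25.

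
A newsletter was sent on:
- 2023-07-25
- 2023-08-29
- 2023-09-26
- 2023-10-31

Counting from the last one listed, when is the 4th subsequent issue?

These are Tuesdays with 35, 28, 35-day gaps.
Each is the final Tuesday of its month — 2023-08-29 is past the 28th, so '4th Tuesday' doesn't fit.
November 2023 ends with Tuesday 2023-11-28.
Last Tuesday of December 2023: 2023-12-26.
January 2024 ends with Tuesday 2024-01-30.
February 2024 ends with Tuesday 2024-02-27.

2024-02-27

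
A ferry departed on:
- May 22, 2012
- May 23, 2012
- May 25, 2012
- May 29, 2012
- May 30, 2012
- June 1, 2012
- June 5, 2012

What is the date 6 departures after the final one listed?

Gaps: 1, 2, 4, 1, 2, 4 days — not constant, but cyclic with period 3.
The events fall on every Tuesday, Wednesday and Friday.
The following Wednesday is June 6, 2012.
The following Friday is June 8, 2012.
The following Tuesday is June 12, 2012.
Next Wednesday: June 13, 2012.
The following Friday is June 15, 2012.
Next Tuesday: June 19, 2012.

June 19, 2012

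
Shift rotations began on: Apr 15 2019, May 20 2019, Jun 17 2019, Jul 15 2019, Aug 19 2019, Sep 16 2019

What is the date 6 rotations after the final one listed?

Gaps: 35, 28, 28, 35, 28 days — a mix of 28 and 35. Every date is a Monday.
Each is the 3rd Monday of its month.
October 2019 — 3rd Monday is Oct 21 2019.
November 2019 — 3rd Monday is Nov 18 2019.
December 2019 — 3rd Monday is Dec 16 2019.
3rd Monday of January 2020: Jan 20 2020.
3rd Monday of February 2020: Feb 17 2020.
3rd Monday of March 2020: Mar 16 2020.

Mar 16 2020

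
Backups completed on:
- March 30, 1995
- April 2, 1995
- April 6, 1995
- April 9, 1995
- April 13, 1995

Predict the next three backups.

April 16, 1995; April 20, 1995; April 23, 1995

Gaps: 3, 4, 3, 4 days — not constant, but cyclic with period 2.
The events fall on every Thursday and Sunday.
The following Sunday is April 16, 1995.
The following Thursday is April 20, 1995.
The following Sunday is April 23, 1995.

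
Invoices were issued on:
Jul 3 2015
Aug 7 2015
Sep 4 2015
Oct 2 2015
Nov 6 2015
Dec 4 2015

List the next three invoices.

Jan 1 2016, Feb 5 2016, Mar 4 2016

These are Fridays at 28- or 35-day spacing (35, 28, 28, 35, 28).
The pattern: 1st Friday of the month.
January 2016 — 1st Friday is Jan 1 2016.
1st Friday of February 2016: Feb 5 2016.
1st Friday of March 2016: Mar 4 2016.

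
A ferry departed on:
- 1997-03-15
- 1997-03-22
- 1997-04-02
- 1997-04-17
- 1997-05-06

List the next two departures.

1997-05-29, 1997-06-25

Gaps: 7, 11, 15, 19 days — each gap is 4 larger than the previous one.
Next gap: 23 days. 1997-05-06 + 23 days = 1997-05-29.
Next gap: 27 days. 1997-05-29 + 27 days = 1997-06-25.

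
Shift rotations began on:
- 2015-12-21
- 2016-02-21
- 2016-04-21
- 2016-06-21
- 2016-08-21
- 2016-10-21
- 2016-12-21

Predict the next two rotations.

2017-02-21, 2017-04-21

Each date is the 21st; the gaps (62, 60, 61, 61, 61, 61) track the month lengths.
The rule is the 21st of every 2 months.
February 2017: 2017-02-21.
April 2017: 2017-04-21.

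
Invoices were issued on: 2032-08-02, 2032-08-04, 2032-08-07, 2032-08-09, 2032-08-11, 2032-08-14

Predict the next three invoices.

Gaps: 2, 3, 2, 2, 3 days — not constant, but cyclic with period 3.
The events fall on every Monday, Wednesday and Saturday.
The following Monday is 2032-08-16.
The following Wednesday is 2032-08-18.
The following Saturday is 2032-08-21.

2032-08-16, 2032-08-18, 2032-08-21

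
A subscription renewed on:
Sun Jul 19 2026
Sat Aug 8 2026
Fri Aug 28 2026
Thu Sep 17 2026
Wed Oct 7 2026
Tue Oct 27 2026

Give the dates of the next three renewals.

The spacing is 20, 20, 20, 20, 20 days — always 20 days.
Tue Oct 27 2026 + 20 days = Mon Nov 16 2026.
Mon Nov 16 2026 + 20 days = Sun Dec 6 2026.
Sun Dec 6 2026 + 20 days = Sat Dec 26 2026.

Mon Nov 16 2026, Sun Dec 6 2026, Sat Dec 26 2026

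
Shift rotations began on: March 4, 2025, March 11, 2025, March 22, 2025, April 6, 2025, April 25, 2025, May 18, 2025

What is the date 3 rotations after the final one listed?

August 19, 2025

Gaps: 7, 11, 15, 19, 23 days — each gap is 4 larger than the previous one.
Next gap: 27 days. May 18, 2025 + 27 days = June 14, 2025.
Next gap: 31 days. June 14, 2025 + 31 days = July 15, 2025.
Next gap: 35 days. July 15, 2025 + 35 days = August 19, 2025.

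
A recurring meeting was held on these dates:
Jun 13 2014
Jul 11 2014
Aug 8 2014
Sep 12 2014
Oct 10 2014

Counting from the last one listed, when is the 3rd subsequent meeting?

Jan 9 2015

All dates are Fridays, 28, 28, 35, 28 days apart.
Specifically, the 2nd Friday of each month.
November 2014 — 2nd Friday is Nov 14 2014.
December 2014 — 2nd Friday is Dec 12 2014.
2nd Friday of January 2015: Jan 9 2015.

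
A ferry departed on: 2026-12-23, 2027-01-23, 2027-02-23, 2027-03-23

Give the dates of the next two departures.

2027-04-23, 2027-05-23

Gaps: 31, 31, 28 days — not constant. Every event is on the 23rd of the month.
Pattern: the 23rd of each month.
April 2027: 2027-04-23.
May 2027: 2027-05-23.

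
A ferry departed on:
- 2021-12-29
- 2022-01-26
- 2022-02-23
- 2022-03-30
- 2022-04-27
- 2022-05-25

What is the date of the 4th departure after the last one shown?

2022-09-28

These are Wednesdays with 28, 28, 35, 28, 28-day gaps.
Each is the final Wednesday of its month — 2021-12-29 is past the 28th, so '4th Wednesday' doesn't fit.
June 2022 ends with Wednesday 2022-06-29.
July 2022 ends with Wednesday 2022-07-27.
August 2022 ends with Wednesday 2022-08-31.
September 2022 ends with Wednesday 2022-09-28.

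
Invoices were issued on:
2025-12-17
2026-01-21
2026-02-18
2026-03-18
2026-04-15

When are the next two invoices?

Gaps: 35, 28, 28, 28 days — a mix of 28 and 35. Every date is a Wednesday.
Each is the 3rd Wednesday of its month.
May 2026 — 3rd Wednesday is 2026-05-20.
3rd Wednesday of June 2026: 2026-06-17.

2026-05-20, 2026-06-17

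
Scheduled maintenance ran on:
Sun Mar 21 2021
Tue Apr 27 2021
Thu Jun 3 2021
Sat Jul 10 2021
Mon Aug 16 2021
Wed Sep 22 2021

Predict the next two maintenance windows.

Fri Oct 29 2021, Sun Dec 5 2021

The spacing is 37, 37, 37, 37, 37 days — always 37 days.
Wed Sep 22 2021 + 37 days = Fri Oct 29 2021.
Fri Oct 29 2021 + 37 days = Sun Dec 5 2021.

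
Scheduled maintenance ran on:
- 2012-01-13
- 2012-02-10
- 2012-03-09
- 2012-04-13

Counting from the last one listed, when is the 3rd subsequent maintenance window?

2012-07-13

These are Fridays at 28- or 35-day spacing (28, 28, 35).
The pattern: 2nd Friday of the month.
May 2012 — 2nd Friday is 2012-05-11.
2nd Friday of June 2012: 2012-06-08.
2nd Friday of July 2012: 2012-07-13.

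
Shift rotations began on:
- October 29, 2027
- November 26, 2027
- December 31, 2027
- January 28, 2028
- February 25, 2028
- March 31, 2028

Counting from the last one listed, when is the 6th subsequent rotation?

September 29, 2028

These are Fridays with 28, 35, 28, 28, 35-day gaps.
Each is the final Friday of its month — October 29, 2027 is past the 28th, so '4th Friday' doesn't fit.
Last Friday of April 2028: April 28, 2028.
May 2028 ends with Friday May 26, 2028.
June 2028 ends with Friday June 30, 2028.
Last Friday of July 2028: July 28, 2028.
August 2028 ends with Friday August 25, 2028.
Last Friday of September 2028: September 29, 2028.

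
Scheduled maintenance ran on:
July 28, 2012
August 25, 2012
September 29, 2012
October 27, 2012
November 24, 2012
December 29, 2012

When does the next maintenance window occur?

These are Saturdays with 28, 35, 28, 28, 35-day gaps.
Each is the final Saturday of its month — September 29, 2012 is past the 28th, so '4th Saturday' doesn't fit.
Last Saturday of January 2013: January 26, 2013.

January 26, 2013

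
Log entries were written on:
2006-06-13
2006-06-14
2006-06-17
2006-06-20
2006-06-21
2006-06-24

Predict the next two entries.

The gap pattern 1, 3, 3, 1, 3 repeats every 3 events.
These are the Tuesdays, Wednesdays and Saturdays of each week.
Next Tuesday: 2006-06-27.
Next Wednesday: 2006-06-28.

2006-06-27, 2006-06-28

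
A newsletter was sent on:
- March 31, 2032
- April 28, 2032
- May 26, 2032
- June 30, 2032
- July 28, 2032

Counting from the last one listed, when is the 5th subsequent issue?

Every date is a Wednesday; gaps 28, 28, 35, 28 days.
Each is the last Wednesday of its month (at least one falls on the 29th or later, ruling out '4th Wednesday').
August 2032 ends with Wednesday August 25, 2032.
September 2032 ends with Wednesday September 29, 2032.
Last Wednesday of October 2032: October 27, 2032.
November 2032 ends with Wednesday November 24, 2032.
December 2032 ends with Wednesday December 29, 2032.

December 29, 2032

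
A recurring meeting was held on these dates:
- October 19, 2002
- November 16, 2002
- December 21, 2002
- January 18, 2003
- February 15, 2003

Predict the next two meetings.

March 15, 2003; April 19, 2003

These are Saturdays at 28- or 35-day spacing (28, 35, 28, 28).
The pattern: 3rd Saturday of the month.
March 2003 — 3rd Saturday is March 15, 2003.
3rd Saturday of April 2003: April 19, 2003.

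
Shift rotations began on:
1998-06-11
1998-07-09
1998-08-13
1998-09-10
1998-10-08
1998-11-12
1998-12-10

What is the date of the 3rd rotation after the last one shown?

All dates are Thursdays, 28, 35, 28, 28, 35, 28 days apart.
Specifically, the 2nd Thursday of each month.
2nd Thursday of January 1999: 1999-01-14.
2nd Thursday of February 1999: 1999-02-11.
2nd Thursday of March 1999: 1999-03-11.

1999-03-11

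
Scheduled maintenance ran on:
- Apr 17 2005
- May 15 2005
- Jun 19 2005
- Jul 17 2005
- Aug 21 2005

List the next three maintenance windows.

Gaps: 28, 35, 28, 35 days — a mix of 28 and 35. Every date is a Sunday.
Each is the 3rd Sunday of its month.
3rd Sunday of September 2005: Sep 18 2005.
October 2005 — 3rd Sunday is Oct 16 2005.
3rd Sunday of November 2005: Nov 20 2005.

Sep 18 2005, Oct 16 2005, Nov 20 2005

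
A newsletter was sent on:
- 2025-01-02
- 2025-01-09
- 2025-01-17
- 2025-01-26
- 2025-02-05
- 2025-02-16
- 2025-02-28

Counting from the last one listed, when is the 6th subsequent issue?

Gaps: 7, 8, 9, 10, 11, 12 days — each gap is 1 larger than the previous one.
Next gap: 13 days. 2025-02-28 + 13 days = 2025-03-13.
Next gap: 14 days. 2025-03-13 + 14 days = 2025-03-27.
Next gap: 15 days. 2025-03-27 + 15 days = 2025-04-11.
Next gap: 16 days. 2025-04-11 + 16 days = 2025-04-27.
Next gap: 17 days. 2025-04-27 + 17 days = 2025-05-14.
Next gap: 18 days. 2025-05-14 + 18 days = 2025-06-01.

2025-06-01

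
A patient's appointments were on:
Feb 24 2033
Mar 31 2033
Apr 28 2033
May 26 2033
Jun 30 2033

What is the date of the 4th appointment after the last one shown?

Oct 27 2033

These are Thursdays with 35, 28, 28, 35-day gaps.
Each is the final Thursday of its month — Mar 31 2033 is past the 28th, so '4th Thursday' doesn't fit.
Last Thursday of July 2033: Jul 28 2033.
August 2033 ends with Thursday Aug 25 2033.
September 2033 ends with Thursday Sep 29 2033.
October 2033 ends with Thursday Oct 27 2033.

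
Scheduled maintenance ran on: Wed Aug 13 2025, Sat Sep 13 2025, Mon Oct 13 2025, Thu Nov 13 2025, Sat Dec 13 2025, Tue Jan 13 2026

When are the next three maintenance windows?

Fri Feb 13 2026, Fri Mar 13 2026, Mon Apr 13 2026

Each date is the 13th; the gaps (31, 30, 31, 30, 31) track the month lengths.
The rule is the 13th of each month.
Next: February 2026 → Fri Feb 13 2026.
March 2026: Fri Mar 13 2026.
Next: April 2026 → Mon Apr 13 2026.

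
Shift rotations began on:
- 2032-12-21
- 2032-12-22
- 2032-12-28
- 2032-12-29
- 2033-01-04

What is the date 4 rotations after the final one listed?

2033-01-18

Every event lands on a Tuesday or Wednesday (gaps cycle 1, 6, 1, 6).
So the schedule is: every Tuesday and Wednesday.
The following Wednesday is 2033-01-05.
The following Tuesday is 2033-01-11.
Next Wednesday: 2033-01-12.
Next Tuesday: 2033-01-18.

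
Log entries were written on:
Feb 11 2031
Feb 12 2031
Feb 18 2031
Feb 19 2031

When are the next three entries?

Feb 25 2031, Feb 26 2031, Mar 4 2031

Every event lands on a Tuesday or Wednesday (gaps cycle 1, 6, 1).
So the schedule is: every Tuesday and Wednesday.
The following Tuesday is Feb 25 2031.
Next Wednesday: Feb 26 2031.
The following Tuesday is Mar 4 2031.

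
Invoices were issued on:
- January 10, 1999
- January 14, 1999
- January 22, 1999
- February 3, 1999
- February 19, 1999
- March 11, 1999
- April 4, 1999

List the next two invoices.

May 2, 1999; June 3, 1999

Intervals are 4, 8, 12, 16, 20, 24 days — an arithmetic progression with common difference 4.
Next gap: 28 days. April 4, 1999 + 28 days = May 2, 1999.
Next gap: 32 days. May 2, 1999 + 32 days = June 3, 1999.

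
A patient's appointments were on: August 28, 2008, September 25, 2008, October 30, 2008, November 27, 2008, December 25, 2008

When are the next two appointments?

January 29, 2009; February 26, 2009

Every date is a Thursday; gaps 28, 35, 28, 28 days.
Each is the last Thursday of its month (at least one falls on the 29th or later, ruling out '4th Thursday').
Last Thursday of January 2009: January 29, 2009.
Last Thursday of February 2009: February 26, 2009.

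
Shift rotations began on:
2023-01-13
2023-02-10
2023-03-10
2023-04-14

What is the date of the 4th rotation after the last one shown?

2023-08-11

Gaps: 28, 28, 35 days — a mix of 28 and 35. Every date is a Friday.
Each is the 2nd Friday of its month.
2nd Friday of May 2023: 2023-05-12.
2nd Friday of June 2023: 2023-06-09.
2nd Friday of July 2023: 2023-07-14.
August 2023 — 2nd Friday is 2023-08-11.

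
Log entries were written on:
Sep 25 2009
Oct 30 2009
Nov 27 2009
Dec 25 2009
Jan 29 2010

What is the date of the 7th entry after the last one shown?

All Fridays; the gaps (35, 28, 28, 35) vary with month length.
This is the last Friday of each month.
February 2010 ends with Friday Feb 26 2010.
March 2010 ends with Friday Mar 26 2010.
Last Friday of April 2010: Apr 30 2010.
May 2010 ends with Friday May 28 2010.
June 2010 ends with Friday Jun 25 2010.
Last Friday of July 2010: Jul 30 2010.
Last Friday of August 2010: Aug 27 2010.

Aug 27 2010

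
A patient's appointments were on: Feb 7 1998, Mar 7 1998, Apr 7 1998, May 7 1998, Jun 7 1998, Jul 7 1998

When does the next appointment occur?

The day-of-month is always 7 (28, 31, 30, 31, 30 days between events).
So this recurs on the 7th of each month.
August 1998: Aug 7 1998.

Aug 7 1998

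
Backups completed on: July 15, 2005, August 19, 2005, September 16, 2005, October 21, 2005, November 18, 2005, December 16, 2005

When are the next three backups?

These are Fridays at 28- or 35-day spacing (35, 28, 35, 28, 28).
The pattern: 3rd Friday of the month.
January 2006 — 3rd Friday is January 20, 2006.
3rd Friday of February 2006: February 17, 2006.
March 2006 — 3rd Friday is March 17, 2006.

January 20, 2006; February 17, 2006; March 17, 2006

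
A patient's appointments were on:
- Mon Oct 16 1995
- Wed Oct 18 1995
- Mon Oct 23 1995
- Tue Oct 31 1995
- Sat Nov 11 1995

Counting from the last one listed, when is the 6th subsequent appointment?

Tue Mar 19 1996

Intervals are 2, 5, 8, 11 days — an arithmetic progression with common difference 3.
Next gap: 14 days. Sat Nov 11 1995 + 14 days = Sat Nov 25 1995.
Next gap: 17 days. Sat Nov 25 1995 + 17 days = Tue Dec 12 1995.
Next gap: 20 days. Tue Dec 12 1995 + 20 days = Mon Jan 1 1996.
Next gap: 23 days. Mon Jan 1 1996 + 23 days = Wed Jan 24 1996.
Next gap: 26 days. Wed Jan 24 1996 + 26 days = Mon Feb 19 1996.
Next gap: 29 days. Mon Feb 19 1996 + 29 days = Tue Mar 19 1996.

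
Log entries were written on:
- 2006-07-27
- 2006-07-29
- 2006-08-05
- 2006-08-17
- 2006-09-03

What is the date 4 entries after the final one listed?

2006-12-30

Gaps: 2, 7, 12, 17 days — each gap is 5 larger than the previous one.
Next gap: 22 days. 2006-09-03 + 22 days = 2006-09-25.
Next gap: 27 days. 2006-09-25 + 27 days = 2006-10-22.
Next gap: 32 days. 2006-10-22 + 32 days = 2006-11-23.
Next gap: 37 days. 2006-11-23 + 37 days = 2006-12-30.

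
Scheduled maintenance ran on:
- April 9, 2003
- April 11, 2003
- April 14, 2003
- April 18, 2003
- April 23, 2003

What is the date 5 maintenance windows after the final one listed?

June 2, 2003

Intervals are 2, 3, 4, 5 days — an arithmetic progression with common difference 1.
Next gap: 6 days. April 23, 2003 + 6 days = April 29, 2003.
Next gap: 7 days. April 29, 2003 + 7 days = May 6, 2003.
Next gap: 8 days. May 6, 2003 + 8 days = May 14, 2003.
Next gap: 9 days. May 14, 2003 + 9 days = May 23, 2003.
Next gap: 10 days. May 23, 2003 + 10 days = June 2, 2003.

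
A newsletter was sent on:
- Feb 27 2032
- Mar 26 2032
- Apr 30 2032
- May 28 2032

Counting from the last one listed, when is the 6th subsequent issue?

Nov 26 2032

Every date is a Friday; gaps 28, 35, 28 days.
Each is the last Friday of its month (at least one falls on the 29th or later, ruling out '4th Friday').
Last Friday of June 2032: Jun 25 2032.
July 2032 ends with Friday Jul 30 2032.
Last Friday of August 2032: Aug 27 2032.
September 2032 ends with Friday Sep 24 2032.
October 2032 ends with Friday Oct 29 2032.
Last Friday of November 2032: Nov 26 2032.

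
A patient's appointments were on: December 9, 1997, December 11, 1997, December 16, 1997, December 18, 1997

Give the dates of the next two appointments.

The gap pattern 2, 5, 2 repeats every 2 events.
These are the Tuesdays and Thursdays of each week.
Next Tuesday: December 23, 1997.
The following Thursday is December 25, 1997.

December 23, 1997; December 25, 1997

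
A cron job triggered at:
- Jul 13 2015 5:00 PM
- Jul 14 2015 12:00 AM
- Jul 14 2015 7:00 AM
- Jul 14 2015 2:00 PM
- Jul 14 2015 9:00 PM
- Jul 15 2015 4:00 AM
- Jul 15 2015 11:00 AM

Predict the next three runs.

Spacing: 7, 7, 7, 7, 7, 7 h — constant 7 h.
Jul 15 2015 11:00 AM + 7 h = Jul 15 2015 6:00 PM.
Jul 15 2015 6:00 PM + 7 h = Jul 16 2015 1:00 AM.
Jul 16 2015 1:00 AM + 7 h = Jul 16 2015 8:00 AM.

Jul 15 2015 6:00 PM, Jul 16 2015 1:00 AM, Jul 16 2015 8:00 AM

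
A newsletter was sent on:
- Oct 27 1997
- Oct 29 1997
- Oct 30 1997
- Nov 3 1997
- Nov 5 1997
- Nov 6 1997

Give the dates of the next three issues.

Nov 10 1997, Nov 12 1997, Nov 13 1997

Gaps: 2, 1, 4, 2, 1 days — not constant, but cyclic with period 3.
The events fall on every Monday, Wednesday and Thursday.
The following Monday is Nov 10 1997.
Next Wednesday: Nov 12 1997.
The following Thursday is Nov 13 1997.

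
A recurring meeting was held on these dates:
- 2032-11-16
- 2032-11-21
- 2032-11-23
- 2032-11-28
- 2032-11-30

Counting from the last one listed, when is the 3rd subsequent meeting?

Every event lands on a Tuesday or Sunday (gaps cycle 5, 2, 5, 2).
So the schedule is: every Tuesday and Sunday.
Next Sunday: 2032-12-05.
The following Tuesday is 2032-12-07.
The following Sunday is 2032-12-12.

2032-12-12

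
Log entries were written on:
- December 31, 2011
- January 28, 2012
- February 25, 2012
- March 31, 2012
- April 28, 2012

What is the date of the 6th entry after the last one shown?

These are Saturdays with 28, 28, 35, 28-day gaps.
Each is the final Saturday of its month — December 31, 2011 is past the 28th, so '4th Saturday' doesn't fit.
Last Saturday of May 2012: May 26, 2012.
June 2012 ends with Saturday June 30, 2012.
July 2012 ends with Saturday July 28, 2012.
Last Saturday of August 2012: August 25, 2012.
September 2012 ends with Saturday September 29, 2012.
Last Saturday of October 2012: October 27, 2012.

October 27, 2012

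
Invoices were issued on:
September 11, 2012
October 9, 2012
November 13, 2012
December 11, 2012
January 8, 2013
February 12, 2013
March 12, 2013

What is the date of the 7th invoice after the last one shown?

All dates are Tuesdays, 28, 35, 28, 28, 35, 28 days apart.
Specifically, the 2nd Tuesday of each month.
2nd Tuesday of April 2013: April 9, 2013.
2nd Tuesday of May 2013: May 14, 2013.
2nd Tuesday of June 2013: June 11, 2013.
2nd Tuesday of July 2013: July 9, 2013.
2nd Tuesday of August 2013: August 13, 2013.
2nd Tuesday of September 2013: September 10, 2013.
October 2013 — 2nd Tuesday is October 8, 2013.

October 8, 2013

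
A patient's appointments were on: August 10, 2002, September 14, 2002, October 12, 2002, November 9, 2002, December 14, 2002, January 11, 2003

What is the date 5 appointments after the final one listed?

All dates are Saturdays, 35, 28, 28, 35, 28 days apart.
Specifically, the 2nd Saturday of each month.
2nd Saturday of February 2003: February 8, 2003.
2nd Saturday of March 2003: March 8, 2003.
2nd Saturday of April 2003: April 12, 2003.
May 2003 — 2nd Saturday is May 10, 2003.
June 2003 — 2nd Saturday is June 14, 2003.

June 14, 2003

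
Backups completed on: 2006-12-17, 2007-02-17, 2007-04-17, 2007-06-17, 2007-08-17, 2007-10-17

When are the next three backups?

Each date is the 17th; the gaps (62, 59, 61, 61, 61) track the month lengths.
The rule is the 17th of every 2 months.
December 2007: 2007-12-17.
Next: February 2008 → 2008-02-17.
April 2008: 2008-04-17.

2007-12-17, 2008-02-17, 2008-04-17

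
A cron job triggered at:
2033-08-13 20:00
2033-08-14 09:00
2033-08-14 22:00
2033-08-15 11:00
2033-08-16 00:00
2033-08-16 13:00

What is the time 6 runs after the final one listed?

2033-08-19 19:00

Gaps: 13, 13, 13, 13, 13 hours — each event is 13 hours after the previous one.
2033-08-16 13:00 + 13 h = 2033-08-17 02:00.
2033-08-17 02:00 + 13 h = 2033-08-17 15:00.
2033-08-17 15:00 + 13 h = 2033-08-18 04:00.
2033-08-18 04:00 + 13 h = 2033-08-18 17:00.
2033-08-18 17:00 + 13 h = 2033-08-19 06:00.
2033-08-19 06:00 + 13 h = 2033-08-19 19:00.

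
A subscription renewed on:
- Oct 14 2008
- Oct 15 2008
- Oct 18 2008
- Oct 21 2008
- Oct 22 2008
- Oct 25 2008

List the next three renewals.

Every event lands on a Tuesday or Wednesday or Saturday (gaps cycle 1, 3, 3, 1, 3).
So the schedule is: every Tuesday, Wednesday and Saturday.
Next Tuesday: Oct 28 2008.
The following Wednesday is Oct 29 2008.
Next Saturday: Nov 1 2008.

Oct 28 2008, Oct 29 2008, Nov 1 2008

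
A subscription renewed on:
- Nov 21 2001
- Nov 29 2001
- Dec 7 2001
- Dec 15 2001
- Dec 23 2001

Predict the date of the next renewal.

Every event comes 8 days after the last (8, 8, 8, 8).
Dec 23 2001 + 8 days = Dec 31 2001.

Dec 31 2001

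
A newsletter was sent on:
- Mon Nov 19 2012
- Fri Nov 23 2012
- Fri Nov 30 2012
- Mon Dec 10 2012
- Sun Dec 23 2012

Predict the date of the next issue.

Tue Jan 8 2013

The spacing grows by 3 each time: 4, 7, 10, 13 days.
Next gap: 16 days. Sun Dec 23 2012 + 16 days = Tue Jan 8 2013.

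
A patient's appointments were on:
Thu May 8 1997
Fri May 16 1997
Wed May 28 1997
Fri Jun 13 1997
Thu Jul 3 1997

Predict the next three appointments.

Sun Jul 27 1997, Sun Aug 24 1997, Thu Sep 25 1997

Gaps: 8, 12, 16, 20 days — each gap is 4 larger than the previous one.
Next gap: 24 days. Thu Jul 3 1997 + 24 days = Sun Jul 27 1997.
Next gap: 28 days. Sun Jul 27 1997 + 28 days = Sun Aug 24 1997.
Next gap: 32 days. Sun Aug 24 1997 + 32 days = Thu Sep 25 1997.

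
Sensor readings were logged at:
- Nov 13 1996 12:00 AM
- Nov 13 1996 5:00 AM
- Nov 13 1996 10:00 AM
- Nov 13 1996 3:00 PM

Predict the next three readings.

Spacing: 5, 5, 5 h — constant 5 h.
Nov 13 1996 3:00 PM + 5 h = Nov 13 1996 8:00 PM.
Nov 13 1996 8:00 PM + 5 h = Nov 14 1996 1:00 AM.
Nov 14 1996 1:00 AM + 5 h = Nov 14 1996 6:00 AM.

Nov 13 1996 8:00 PM, Nov 14 1996 1:00 AM, Nov 14 1996 6:00 AM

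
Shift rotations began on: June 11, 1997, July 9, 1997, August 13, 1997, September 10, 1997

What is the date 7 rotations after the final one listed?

April 8, 1998

These are Wednesdays at 28- or 35-day spacing (28, 35, 28).
The pattern: 2nd Wednesday of the month.
October 1997 — 2nd Wednesday is October 8, 1997.
2nd Wednesday of November 1997: November 12, 1997.
2nd Wednesday of December 1997: December 10, 1997.
2nd Wednesday of January 1998: January 14, 1998.
February 1998 — 2nd Wednesday is February 11, 1998.
2nd Wednesday of March 1998: March 11, 1998.
April 1998 — 2nd Wednesday is April 8, 1998.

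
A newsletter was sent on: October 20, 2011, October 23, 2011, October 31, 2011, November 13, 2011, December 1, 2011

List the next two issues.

Intervals are 3, 8, 13, 18 days — an arithmetic progression with common difference 5.
Next gap: 23 days. December 1, 2011 + 23 days = December 24, 2011.
Next gap: 28 days. December 24, 2011 + 28 days = January 21, 2012.

December 24, 2011; January 21, 2012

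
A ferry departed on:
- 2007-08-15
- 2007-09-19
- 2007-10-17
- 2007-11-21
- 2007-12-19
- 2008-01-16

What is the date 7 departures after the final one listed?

These are Wednesdays at 28- or 35-day spacing (35, 28, 35, 28, 28).
The pattern: 3rd Wednesday of the month.
February 2008 — 3rd Wednesday is 2008-02-20.
March 2008 — 3rd Wednesday is 2008-03-19.
April 2008 — 3rd Wednesday is 2008-04-16.
May 2008 — 3rd Wednesday is 2008-05-21.
June 2008 — 3rd Wednesday is 2008-06-18.
3rd Wednesday of July 2008: 2008-07-16.
August 2008 — 3rd Wednesday is 2008-08-20.

2008-08-20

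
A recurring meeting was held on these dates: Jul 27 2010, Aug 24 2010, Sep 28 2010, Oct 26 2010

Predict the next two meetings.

Nov 23 2010, Dec 28 2010

These are Tuesdays at 28- or 35-day spacing (28, 35, 28).
The pattern: 4th Tuesday of the month.
November 2010 — 4th Tuesday is Nov 23 2010.
December 2010 — 4th Tuesday is Dec 28 2010.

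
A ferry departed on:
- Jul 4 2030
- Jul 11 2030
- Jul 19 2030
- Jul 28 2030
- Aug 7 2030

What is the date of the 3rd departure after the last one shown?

Sep 12 2030

Gaps: 7, 8, 9, 10 days — each gap is 1 larger than the previous one.
Next gap: 11 days. Aug 7 2030 + 11 days = Aug 18 2030.
Next gap: 12 days. Aug 18 2030 + 12 days = Aug 30 2030.
Next gap: 13 days. Aug 30 2030 + 13 days = Sep 12 2030.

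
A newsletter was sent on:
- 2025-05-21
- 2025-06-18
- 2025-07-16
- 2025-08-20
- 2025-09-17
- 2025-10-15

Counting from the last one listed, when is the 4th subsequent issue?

These are Wednesdays at 28- or 35-day spacing (28, 28, 35, 28, 28).
The pattern: 3rd Wednesday of the month.
November 2025 — 3rd Wednesday is 2025-11-19.
3rd Wednesday of December 2025: 2025-12-17.
3rd Wednesday of January 2026: 2026-01-21.
3rd Wednesday of February 2026: 2026-02-18.

2026-02-18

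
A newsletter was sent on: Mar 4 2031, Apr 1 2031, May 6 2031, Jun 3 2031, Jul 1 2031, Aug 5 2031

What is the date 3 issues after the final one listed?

Nov 4 2031

All dates are Tuesdays, 28, 35, 28, 28, 35 days apart.
Specifically, the 1st Tuesday of each month.
1st Tuesday of September 2031: Sep 2 2031.
October 2031 — 1st Tuesday is Oct 7 2031.
1st Tuesday of November 2031: Nov 4 2031.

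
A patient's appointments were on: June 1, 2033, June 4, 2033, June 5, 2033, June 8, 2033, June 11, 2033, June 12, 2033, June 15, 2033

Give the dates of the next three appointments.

Gaps: 3, 1, 3, 3, 1, 3 days — not constant, but cyclic with period 3.
The events fall on every Wednesday, Saturday and Sunday.
The following Saturday is June 18, 2033.
The following Sunday is June 19, 2033.
Next Wednesday: June 22, 2033.

June 18, 2033; June 19, 2033; June 22, 2033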